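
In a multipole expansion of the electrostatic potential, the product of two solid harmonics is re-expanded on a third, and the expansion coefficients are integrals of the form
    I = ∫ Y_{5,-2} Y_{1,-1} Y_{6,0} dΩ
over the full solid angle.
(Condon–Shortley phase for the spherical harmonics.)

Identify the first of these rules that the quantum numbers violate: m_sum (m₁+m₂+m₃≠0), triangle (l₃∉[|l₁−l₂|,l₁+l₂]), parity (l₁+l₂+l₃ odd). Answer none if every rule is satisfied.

m_sum

Σmᵢ = -3  ✗
l₃∈[|l₁−l₂|,l₁+l₂]=[4,6], have l₃=6
Σlᵢ = 12 ⇒ even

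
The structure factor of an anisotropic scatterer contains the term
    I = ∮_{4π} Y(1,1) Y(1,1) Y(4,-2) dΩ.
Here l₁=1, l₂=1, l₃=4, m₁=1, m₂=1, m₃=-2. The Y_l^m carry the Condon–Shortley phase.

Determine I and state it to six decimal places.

triangle: need 0≤l₃≤2, have 4; I=0

0.000000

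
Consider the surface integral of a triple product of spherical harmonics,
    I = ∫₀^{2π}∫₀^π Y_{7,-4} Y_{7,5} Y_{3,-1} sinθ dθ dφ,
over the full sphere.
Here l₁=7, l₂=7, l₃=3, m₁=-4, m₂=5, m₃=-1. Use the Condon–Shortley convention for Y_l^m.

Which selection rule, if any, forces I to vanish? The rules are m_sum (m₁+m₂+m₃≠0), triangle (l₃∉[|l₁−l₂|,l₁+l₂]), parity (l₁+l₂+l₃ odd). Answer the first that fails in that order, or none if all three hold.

Σmᵢ = 0  ✓
l₃∈[|l₁−l₂|,l₁+l₂]=[0,14], have l₃=3  ✓
Σlᵢ = 17 ⇒ odd  ✗

parity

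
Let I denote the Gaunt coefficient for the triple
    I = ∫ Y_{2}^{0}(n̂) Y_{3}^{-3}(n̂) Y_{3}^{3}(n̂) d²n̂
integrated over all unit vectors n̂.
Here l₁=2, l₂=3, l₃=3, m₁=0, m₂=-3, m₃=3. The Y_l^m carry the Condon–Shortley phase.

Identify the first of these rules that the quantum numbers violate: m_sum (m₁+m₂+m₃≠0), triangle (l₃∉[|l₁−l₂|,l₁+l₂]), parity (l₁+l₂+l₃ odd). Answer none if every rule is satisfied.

none

azimuthal sum: 0 − 3 + 3 = 0  ✓
1 ≤ 3 ≤ 5 (triangle on l)  ✓
L = 2 + 3 + 3 = 8 (even)  ✓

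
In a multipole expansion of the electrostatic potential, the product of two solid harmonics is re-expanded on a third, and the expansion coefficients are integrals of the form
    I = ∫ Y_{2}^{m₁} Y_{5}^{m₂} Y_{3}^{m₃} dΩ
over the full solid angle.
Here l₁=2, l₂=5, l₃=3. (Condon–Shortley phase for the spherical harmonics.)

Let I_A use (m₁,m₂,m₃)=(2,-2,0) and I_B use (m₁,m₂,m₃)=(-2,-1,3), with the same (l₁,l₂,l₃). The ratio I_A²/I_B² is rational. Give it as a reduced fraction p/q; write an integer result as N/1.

35/1

Same 2,5,3: normalisation and zero-m 3j drop out of the ratio.
A: Δ: 4! 0! 6! / 11! → 1/2310; sum: t=0:+1/864 = 1/864; 3j²(2 5 3; 2 -2 0) = Δ·Π!·Σ² = 1/66  (sign -1)
B: Δ: 4! 0! 6! / 11! → 1/2310; sum: t=4:+1/17280 = 1/17280; 3j²(2 5 3; -2 -1 3) = Δ·Π!·Σ² = 1/2310  (sign +1)
I_A²/I_B² = (1/66)/(1/2310) = 35/1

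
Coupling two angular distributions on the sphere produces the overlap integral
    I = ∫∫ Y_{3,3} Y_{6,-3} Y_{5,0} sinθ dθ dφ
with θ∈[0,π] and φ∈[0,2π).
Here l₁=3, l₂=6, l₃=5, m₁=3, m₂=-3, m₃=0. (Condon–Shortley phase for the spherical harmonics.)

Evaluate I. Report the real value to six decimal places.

0.190675

Rules hold: Σm=0, L=14 even, 3≤5≤9.
N = 7·13·11 = 1001
Δ = 4!·2!·8!/15! = 1/675675
Racah Σ t=1..3: t=1:−1/8640 t=2:+1/2304 t=3:−1/8640 = 7/34560
⇒ 3j(3 6 5; 0 0 0)² = 7/429, sgn -1
Racah Σ t=0..0: t=0:+1/34560 = 1/34560
⇒ 3j(3 6 5; 3 -3 0)² = 4/143, sgn -1
4πI² = N·(3j₀)²·(3jₘ)² = 196/429
I = +1·√(0.456876/4π) = 0.19067531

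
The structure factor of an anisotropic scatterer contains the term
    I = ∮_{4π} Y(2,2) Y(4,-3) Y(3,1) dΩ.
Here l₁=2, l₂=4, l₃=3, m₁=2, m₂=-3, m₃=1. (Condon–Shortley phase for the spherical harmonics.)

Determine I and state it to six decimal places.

l₁+l₂+l₃=9 is odd: 3j(l;000)=0 ⇒ I=0

0.000000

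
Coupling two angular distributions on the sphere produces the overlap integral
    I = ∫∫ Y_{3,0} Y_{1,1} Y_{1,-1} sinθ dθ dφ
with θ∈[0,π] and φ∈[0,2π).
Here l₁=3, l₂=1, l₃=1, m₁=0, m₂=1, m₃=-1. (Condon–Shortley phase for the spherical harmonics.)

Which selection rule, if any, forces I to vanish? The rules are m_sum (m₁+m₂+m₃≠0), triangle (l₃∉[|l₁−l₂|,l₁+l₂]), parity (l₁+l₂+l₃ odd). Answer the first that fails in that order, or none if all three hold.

azimuthal sum: 0 + 1 − 1 = 0  ✓
2 ≤ 1 ≤ 4 (triangle on l)  ✗
L = 3 + 1 + 1 = 5 (odd)

triangle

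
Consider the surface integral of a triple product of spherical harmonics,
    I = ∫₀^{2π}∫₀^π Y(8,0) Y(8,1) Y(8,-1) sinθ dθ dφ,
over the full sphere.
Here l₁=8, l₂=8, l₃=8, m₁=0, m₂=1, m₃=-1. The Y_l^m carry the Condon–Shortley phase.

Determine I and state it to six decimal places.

m-sum 0 ✓  L=24 even ✓  0≤8≤16 ✓
Π(2lᵢ+1) = 17×17×17 = 4913
triangle coeff Δ(8,8,8) = 1/236637794250
Σ_t [0,8]: t=0:+1/65548320768000 t=1:−1/128024064000 t=2:+1/2985984000 t=3:−1/373248000 t=4:+1/191102976 t=5:−1/373248000 t=6:+1/2985984000 t=7:−1/128024064000 t=8:+1/65548320768000 = 11/20808990720
(3j)²=490/96577 [(8 8 8; 0 0 0)], sign=+1
Σ_t [1,8]: t=1:−1/1024192512000 t=2:+1/10450944000 t=3:−1/746496000 t=4:+1/238878720 t=5:−1/298598400 t=6:+1/1492992000 t=7:−1/36578304000 t=8:+1/8193540096000 = 11/46820229120
(3j)²=245/193154 [(8 8 8; 0 1 -1)], sign=-1
⇒ 4πI² = 1020425/32273761
I = (-1)√(1020425/32273761/(4π)) = -0.05016038

-0.050160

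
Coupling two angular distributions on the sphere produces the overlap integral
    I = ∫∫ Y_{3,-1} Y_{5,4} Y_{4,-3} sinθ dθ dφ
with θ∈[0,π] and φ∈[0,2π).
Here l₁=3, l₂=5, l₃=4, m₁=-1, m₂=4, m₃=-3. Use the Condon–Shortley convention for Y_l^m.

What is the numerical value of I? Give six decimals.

Rules hold: Σm=0, L=12 even, 2≤4≤8.
N = 7·11·9 = 693
Δ = 4!·2!·6!/13! = 1/180180
Racah Σ t=1..3: t=1:−1/576 t=2:+1/144 t=3:−1/576 = 1/288
⇒ 3j(3 5 4; 0 0 0)² = 20/1001, sgn +1
Racah Σ t=3..4: t=3:−1/4320 t=4:+1/5760 = -1/17280
⇒ 3j(3 5 4; -1 4 -3)² = 7/4290, sgn +1
4πI² = N·(3j₀)²·(3jₘ)² = 42/1859
I = +1·√(0.0225928/4π) = 0.04240138

0.042401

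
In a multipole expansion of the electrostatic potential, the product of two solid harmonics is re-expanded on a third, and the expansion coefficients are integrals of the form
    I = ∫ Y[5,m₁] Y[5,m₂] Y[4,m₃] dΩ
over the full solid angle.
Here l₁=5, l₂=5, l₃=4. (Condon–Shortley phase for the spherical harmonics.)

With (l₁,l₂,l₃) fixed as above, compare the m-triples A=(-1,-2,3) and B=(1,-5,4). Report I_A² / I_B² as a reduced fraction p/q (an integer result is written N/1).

Same 5,5,4: normalisation and zero-m 3j drop out of the ratio.
A: Δ: 6! 4! 4! / 15! → 1/3153150; sum: t=2:+1/6912 t=3:−1/5184 = -1/20736; 3j²(5 5 4; -1 -2 3) = Δ·Π!·Σ² = 5/2574  (sign +1)
B: Δ: 6! 4! 4! / 15! → 1/3153150; sum: t=0:+1/414720 = 1/414720; 3j²(5 5 4; 1 -5 4) = Δ·Π!·Σ² = 2/429  (sign +1)
I_A²/I_B² = (5/2574)/(2/429) = 5/12

5/12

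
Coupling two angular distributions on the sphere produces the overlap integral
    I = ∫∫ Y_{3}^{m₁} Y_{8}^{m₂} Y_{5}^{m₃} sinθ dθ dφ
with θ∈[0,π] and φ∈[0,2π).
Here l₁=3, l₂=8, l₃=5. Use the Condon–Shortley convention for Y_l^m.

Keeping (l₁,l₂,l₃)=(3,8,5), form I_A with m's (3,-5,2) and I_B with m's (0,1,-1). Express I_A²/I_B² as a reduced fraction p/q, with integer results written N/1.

l's match ⇒ only the (l;m) 3-j factors differ between A and B.
A: triangle coeff Δ(3,8,5) = 1/136136; Σ_t [0,0]: t=0:+1/21772800 = 1/21772800; (3j)²=3/238 [(3 8 5; 3 -5 2)], sign=-1
B: triangle coeff Δ(3,8,5) = 1/136136; Σ_t [3,3]: t=3:−1/622080 = -1/622080; (3j)²=105/4862 [(3 8 5; 0 1 -1)], sign=-1
I_A²/I_B² = (3/238)/(105/4862) = 143/245

143/245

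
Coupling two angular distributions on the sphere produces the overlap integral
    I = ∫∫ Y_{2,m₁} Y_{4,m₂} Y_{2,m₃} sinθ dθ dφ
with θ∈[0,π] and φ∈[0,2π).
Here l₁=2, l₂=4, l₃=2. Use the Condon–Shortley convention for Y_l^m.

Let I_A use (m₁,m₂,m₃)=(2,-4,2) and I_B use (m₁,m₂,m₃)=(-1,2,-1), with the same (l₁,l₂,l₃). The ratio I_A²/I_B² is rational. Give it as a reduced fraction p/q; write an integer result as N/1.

7/4

l's match ⇒ only the (l;m) 3-j factors differ between A and B.
A: triangle coeff Δ(2,4,2) = 1/630; Σ_t [0,0]: t=0:+1/576 = 1/576; (3j)²=1/9 [(2 4 2; 2 -4 2)], sign=+1
B: triangle coeff Δ(2,4,2) = 1/630; Σ_t [3,3]: t=3:−1/36 = -1/36; (3j)²=4/63 [(2 4 2; -1 2 -1)], sign=+1
I_A²/I_B² = (1/9)/(4/63) = 7/4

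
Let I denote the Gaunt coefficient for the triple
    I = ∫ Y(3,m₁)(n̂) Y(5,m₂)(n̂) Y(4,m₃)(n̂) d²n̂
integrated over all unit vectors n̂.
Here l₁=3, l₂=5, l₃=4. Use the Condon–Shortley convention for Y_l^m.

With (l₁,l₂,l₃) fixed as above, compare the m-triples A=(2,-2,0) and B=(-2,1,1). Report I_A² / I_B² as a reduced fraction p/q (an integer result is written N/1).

28/125

Same 3,5,4: normalisation and zero-m 3j drop out of the ratio.
A: Δ: 4! 2! 6! / 13! → 1/180180; sum: t=0:+1/864 t=1:−1/576 = -1/1728; 3j²(3 5 4; 2 -2 0) = Δ·Π!·Σ² = 5/1287  (sign -1)
B: Δ: 4! 2! 6! / 13! → 1/180180; sum: t=3:−1/432 t=4:+1/1152 = -5/3456; 3j²(3 5 4; -2 1 1) = Δ·Π!·Σ² = 625/36036  (sign +1)
I_A²/I_B² = (5/1287)/(625/36036) = 28/125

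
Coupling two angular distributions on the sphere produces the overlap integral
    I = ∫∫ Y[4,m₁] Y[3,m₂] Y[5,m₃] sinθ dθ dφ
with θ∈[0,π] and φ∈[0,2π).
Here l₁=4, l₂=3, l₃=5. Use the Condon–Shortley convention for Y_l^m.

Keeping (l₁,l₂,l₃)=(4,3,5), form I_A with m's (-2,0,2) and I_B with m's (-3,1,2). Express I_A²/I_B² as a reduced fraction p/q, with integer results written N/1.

6/343

Shared (l₁,l₂,l₃)=(4,3,5): N and (l;000)² cancel in I_A²/I_B².
A: Δ = 2!·6!·4!/13! = 1/180180; Racah Σ t=0..2: t=0:+1/8640 t=1:−1/480 t=2:+1/576 = -1/4320; ⇒ 3j(4 3 5; -2 0 2)² = 1/2145, sgn +1
B: Δ = 2!·6!·4!/13! = 1/180180; Racah Σ t=1..2: t=1:−1/4320 t=2:+1/960 = 7/8640; ⇒ 3j(4 3 5; -3 1 2)² = 343/12870, sgn -1
I_A²/I_B² = (1/2145)/(343/12870) = 6/343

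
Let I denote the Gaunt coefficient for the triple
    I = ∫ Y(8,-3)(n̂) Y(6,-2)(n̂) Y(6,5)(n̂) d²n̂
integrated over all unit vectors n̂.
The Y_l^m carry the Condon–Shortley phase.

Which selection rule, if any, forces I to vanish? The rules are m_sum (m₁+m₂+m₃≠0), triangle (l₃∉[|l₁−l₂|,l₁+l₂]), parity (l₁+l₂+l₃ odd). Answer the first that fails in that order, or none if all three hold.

Σmᵢ = 0  ✓
l₃∈[|l₁−l₂|,l₁+l₂]=[2,14], have l₃=6  ✓
Σlᵢ = 20 ⇒ even  ✓

none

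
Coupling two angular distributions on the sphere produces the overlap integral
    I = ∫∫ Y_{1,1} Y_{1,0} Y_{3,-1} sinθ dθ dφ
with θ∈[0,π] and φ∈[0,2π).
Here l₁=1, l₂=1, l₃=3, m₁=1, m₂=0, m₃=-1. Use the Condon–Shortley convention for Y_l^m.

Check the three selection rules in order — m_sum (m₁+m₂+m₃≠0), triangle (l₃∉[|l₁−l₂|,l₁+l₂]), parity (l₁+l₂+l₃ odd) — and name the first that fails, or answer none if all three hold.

m₁+m₂+m₃ = 1 + 0 − 1 = 0  ✓
triangle: |1−1|=0 ≤ l₃=3 ≤ 1+1=2  ✗
parity: l₁+l₂+l₃ = 5 is odd

triangle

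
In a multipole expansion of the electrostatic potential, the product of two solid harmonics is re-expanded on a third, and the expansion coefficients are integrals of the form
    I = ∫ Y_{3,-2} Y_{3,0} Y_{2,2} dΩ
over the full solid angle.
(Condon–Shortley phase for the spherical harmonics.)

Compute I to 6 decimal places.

Checks pass: Σm=0; 8 even; l₃=2∈[0,6].
(2·3+1)(2·3+1)(2·2+1) = 245
Δ: 4! 2! 2! / 9! → 1/3780
sum: t=1:−1/24 t=2:+1/4 t=3:−1/24 = 1/6
3j²(3 3 2; 0 0 0) = Δ·Π!·Σ² = 4/105  (sign +1)
sum: t=3:−1/24 = -1/24
3j²(3 3 2; -2 0 2) = Δ·Π!·Σ² = 1/21  (sign -1)
combine: 4πI² = 245·4/105·1/21 = 4/9
take √, sign -1: I = -0.18806319

-0.188063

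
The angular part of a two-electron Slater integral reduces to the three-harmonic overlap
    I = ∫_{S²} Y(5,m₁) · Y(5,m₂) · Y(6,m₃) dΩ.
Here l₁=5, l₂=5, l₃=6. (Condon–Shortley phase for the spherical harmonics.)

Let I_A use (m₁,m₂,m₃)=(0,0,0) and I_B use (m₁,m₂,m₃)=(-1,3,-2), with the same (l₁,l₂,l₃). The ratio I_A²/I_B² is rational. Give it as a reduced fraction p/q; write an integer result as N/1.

160/121

Same 5,5,6: normalisation and zero-m 3j drop out of the ratio.
A: Δ: 4! 6! 6! / 17! → 1/28588560; sum: t=0:+1/345600 t=1:−1/13824 t=2:+1/5184 t=3:−1/13824 t=4:+1/345600 = 7/129600; 3j²(5 5 6; 0 0 0) = Δ·Π!·Σ² = 80/7293  (sign +1)
B: Δ: 4! 6! 6! / 17! → 1/28588560; sum: t=2:+1/138240 t=3:−1/25920 t=4:+1/55296 = -11/829440; 3j²(5 5 6; -1 3 -2) = Δ·Π!·Σ² = 11/1326  (sign -1)
I_A²/I_B² = (80/7293)/(11/1326) = 160/121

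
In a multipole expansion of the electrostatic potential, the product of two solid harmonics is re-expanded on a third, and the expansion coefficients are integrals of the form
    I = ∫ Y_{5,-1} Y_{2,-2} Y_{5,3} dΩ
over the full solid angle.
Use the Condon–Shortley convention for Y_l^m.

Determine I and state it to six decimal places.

Checks pass: Σm=0; 12 even; l₃=5∈[3,7].
(2·5+1)(2·2+1)(2·5+1) = 605
Δ: 2! 8! 2! / 13! → 1/38610
sum: t=0:+1/2880 t=1:−1/576 t=2:+1/2880 = -1/960
3j²(5 2 5; 0 0 0) = Δ·Π!·Σ² = 10/429  (sign +1)
sum: t=0:+1/5760 = 1/5760
3j²(5 2 5; -1 -2 3) = Δ·Π!·Σ² = 56/2145  (sign +1)
combine: 4πI² = 605·10/429·56/2145 = 560/1521
take √, sign +1: I = 0.17116875

0.171169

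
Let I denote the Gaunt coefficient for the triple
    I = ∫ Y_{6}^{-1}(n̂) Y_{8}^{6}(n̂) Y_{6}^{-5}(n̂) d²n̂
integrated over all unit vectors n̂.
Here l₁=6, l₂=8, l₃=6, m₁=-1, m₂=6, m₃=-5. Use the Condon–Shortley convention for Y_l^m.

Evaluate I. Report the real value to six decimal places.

Rules hold: Σm=0, L=20 even, 2≤6≤14.
N = 13·17·13 = 2873
Δ = 8!·4!·8!/21! = 1/1309458150
Racah Σ t=2..6: t=2:+1/49766400 t=3:−1/3110400 t=4:+1/1327104 t=5:−1/3110400 t=6:+1/49766400 = 1/6635520
⇒ 3j(6 8 6; 0 0 0)² = 350/46189, sgn +1
Racah Σ t=6..7: t=6:+1/348364800 t=7:−1/609638400 = 1/812851200
⇒ 3j(6 8 6; -1 6 -5)² = 11/2261, sgn -1
4πI² = N·(3j₀)²·(3jₘ)² = 650/6137
I = -1·√(0.105915/4π) = -0.09180655

-0.091807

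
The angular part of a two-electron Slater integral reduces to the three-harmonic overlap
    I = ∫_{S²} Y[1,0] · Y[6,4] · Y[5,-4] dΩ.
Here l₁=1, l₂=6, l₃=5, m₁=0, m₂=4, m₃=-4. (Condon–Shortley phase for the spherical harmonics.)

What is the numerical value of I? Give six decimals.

m-sum 0 ✓  L=12 even ✓  5≤5≤7 ✓
Π(2lᵢ+1) = 3×13×11 = 429
triangle coeff Δ(1,6,5) = 1/858
Σ_t [1,1]: t=1:−1/14400 = -1/14400
(3j)²=6/143 [(1 6 5; 0 0 0)], sign=+1
Σ_t [1,1]: t=1:−1/362880 = -1/362880
(3j)²=10/429 [(1 6 5; 0 4 -4)], sign=+1
⇒ 4πI² = 60/143
I = (+1)√(60/143/(4π)) = 0.18272698

0.182727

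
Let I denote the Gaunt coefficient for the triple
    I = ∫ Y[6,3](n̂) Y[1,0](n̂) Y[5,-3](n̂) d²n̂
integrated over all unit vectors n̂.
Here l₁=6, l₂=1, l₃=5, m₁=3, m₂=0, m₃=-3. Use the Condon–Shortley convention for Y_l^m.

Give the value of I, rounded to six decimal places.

-0.212310

Rules hold: Σm=0, L=12 even, 5≤5≤7.
N = 13·3·11 = 429
Δ = 2!·10!·0!/13! = 1/858
Racah Σ t=1..1: t=1:−1/14400 = -1/14400
⇒ 3j(6 1 5; 0 0 0)² = 6/143, sgn +1
Racah Σ t=1..1: t=1:−1/80640 = -1/80640
⇒ 3j(6 1 5; 3 0 -3)² = 9/286, sgn -1
4πI² = N·(3j₀)²·(3jₘ)² = 81/143
I = -1·√(0.566434/4π) = -0.21230956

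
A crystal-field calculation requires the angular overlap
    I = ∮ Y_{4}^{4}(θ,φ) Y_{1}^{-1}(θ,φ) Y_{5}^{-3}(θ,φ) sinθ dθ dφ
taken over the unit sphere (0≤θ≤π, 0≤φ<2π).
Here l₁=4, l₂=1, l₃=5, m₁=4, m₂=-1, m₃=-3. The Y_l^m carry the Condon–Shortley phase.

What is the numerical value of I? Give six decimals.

-0.049106

Rules hold: Σm=0, L=10 even, 3≤5≤5.
N = 9·3·11 = 297
Δ = 0!·8!·2!/11! = 1/495
Racah Σ t=0..0: t=0:+1/576 = 1/576
⇒ 3j(4 1 5; 0 0 0)² = 5/99, sgn -1
Racah Σ t=0..0: t=0:+1/80640 = 1/80640
⇒ 3j(4 1 5; 4 -1 -3)² = 1/495, sgn +1
4πI² = N·(3j₀)²·(3jₘ)² = 1/33
I = -1·√(0.030303/4π) = -0.04910640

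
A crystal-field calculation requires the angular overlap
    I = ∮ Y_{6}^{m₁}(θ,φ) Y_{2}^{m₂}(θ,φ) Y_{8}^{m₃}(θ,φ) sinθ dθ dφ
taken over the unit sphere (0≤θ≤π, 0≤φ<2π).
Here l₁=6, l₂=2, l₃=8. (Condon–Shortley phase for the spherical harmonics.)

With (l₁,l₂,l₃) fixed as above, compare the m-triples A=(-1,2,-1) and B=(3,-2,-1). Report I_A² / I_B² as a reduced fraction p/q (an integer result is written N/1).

Shared (l₁,l₂,l₃)=(6,2,8): N and (l;000)² cancel in I_A²/I_B².
A: Δ = 0!·12!·4!/17! = 1/30940; Racah Σ t=0..0: t=0:+1/14515200 = 1/14515200; ⇒ 3j(6 2 8; -1 2 -1)² = 9/2210, sgn -1
B: Δ = 0!·12!·4!/17! = 1/30940; Racah Σ t=0..0: t=0:+1/52254720 = 1/52254720; ⇒ 3j(6 2 8; 3 -2 -1)² = 1/884, sgn -1
I_A²/I_B² = (9/2210)/(1/884) = 18/5

18/5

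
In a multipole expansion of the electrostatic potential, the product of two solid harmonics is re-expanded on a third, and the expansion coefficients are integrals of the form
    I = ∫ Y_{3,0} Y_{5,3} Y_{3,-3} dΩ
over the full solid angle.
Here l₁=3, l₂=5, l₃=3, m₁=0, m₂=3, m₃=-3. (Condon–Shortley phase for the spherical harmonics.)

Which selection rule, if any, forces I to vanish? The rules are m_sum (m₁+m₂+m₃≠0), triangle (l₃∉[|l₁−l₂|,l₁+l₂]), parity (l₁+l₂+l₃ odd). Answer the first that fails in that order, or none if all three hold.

m₁+m₂+m₃ = 0 + 3 − 3 = 0  ✓
triangle: |3−5|=2 ≤ l₃=3 ≤ 3+5=8  ✓
parity: l₁+l₂+l₃ = 11 is odd  ✗

parity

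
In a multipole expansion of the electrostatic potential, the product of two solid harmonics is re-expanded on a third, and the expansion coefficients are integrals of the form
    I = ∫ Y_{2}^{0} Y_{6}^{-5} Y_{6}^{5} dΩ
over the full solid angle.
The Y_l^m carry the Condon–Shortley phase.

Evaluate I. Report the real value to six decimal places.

0.126157

m-sum 0 ✓  L=14 even ✓  4≤6≤8 ✓
Π(2lᵢ+1) = 5×13×13 = 845
triangle coeff Δ(2,6,6) = 1/90090
Σ_t [0,2]: t=0:+1/69120 t=1:−1/14400 t=2:+1/69120 = -7/172800
(3j)²=14/715 [(2 6 6; 0 0 0)], sign=-1
Σ_t [0,1]: t=0:+1/1451520 t=1:−1/3628800 = 1/2419200
(3j)²=11/910 [(2 6 6; 0 -5 5)], sign=-1
⇒ 4πI² = 1/5
I = (+1)√(1/5/(4π)) = 0.12615663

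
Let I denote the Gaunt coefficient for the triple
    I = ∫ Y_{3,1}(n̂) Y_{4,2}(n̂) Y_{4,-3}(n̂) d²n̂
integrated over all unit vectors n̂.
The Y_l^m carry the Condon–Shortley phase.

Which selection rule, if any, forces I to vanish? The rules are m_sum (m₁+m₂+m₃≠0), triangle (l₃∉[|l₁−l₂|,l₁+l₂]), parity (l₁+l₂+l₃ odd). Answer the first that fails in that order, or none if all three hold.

m₁+m₂+m₃ = 1 + 2 − 3 = 0  ✓
triangle: |3−4|=1 ≤ l₃=4 ≤ 3+4=7  ✓
parity: l₁+l₂+l₃ = 11 is odd  ✗

parity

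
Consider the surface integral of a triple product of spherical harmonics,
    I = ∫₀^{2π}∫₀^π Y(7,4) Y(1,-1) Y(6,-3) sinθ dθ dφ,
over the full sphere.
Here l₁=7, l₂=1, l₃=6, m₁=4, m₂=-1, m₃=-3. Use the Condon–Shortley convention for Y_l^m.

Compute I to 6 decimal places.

0.259489

m-sum 0 ✓  L=14 even ✓  6≤6≤8 ✓
Π(2lᵢ+1) = 15×3×13 = 585
triangle coeff Δ(7,1,6) = 1/1365
Σ_t [1,1]: t=1:−1/518400 = -1/518400
(3j)²=7/195 [(7 1 6; 0 0 0)], sign=-1
Σ_t [0,0]: t=0:+1/4354560 = 1/4354560
(3j)²=11/273 [(7 1 6; 4 -1 -3)], sign=-1
⇒ 4πI² = 11/13
I = (+1)√(11/13/(4π)) = 0.25948947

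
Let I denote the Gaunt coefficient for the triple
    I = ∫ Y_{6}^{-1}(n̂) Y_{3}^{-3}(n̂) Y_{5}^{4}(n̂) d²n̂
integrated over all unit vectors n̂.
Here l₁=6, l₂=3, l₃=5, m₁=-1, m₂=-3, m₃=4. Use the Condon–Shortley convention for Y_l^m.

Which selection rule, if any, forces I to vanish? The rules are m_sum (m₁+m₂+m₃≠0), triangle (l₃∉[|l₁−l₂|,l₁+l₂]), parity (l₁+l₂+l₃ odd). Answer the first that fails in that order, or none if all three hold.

none

Σmᵢ = 0  ✓
l₃∈[|l₁−l₂|,l₁+l₂]=[3,9], have l₃=5  ✓
Σlᵢ = 14 ⇒ even  ✓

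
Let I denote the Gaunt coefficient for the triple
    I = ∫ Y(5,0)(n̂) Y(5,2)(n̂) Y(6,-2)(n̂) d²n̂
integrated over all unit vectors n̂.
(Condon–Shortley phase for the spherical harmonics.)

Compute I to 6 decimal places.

-0.043391

Rules hold: Σm=0, L=16 even, 0≤6≤10.
N = 11·11·13 = 1573
Δ = 4!·6!·6!/17! = 1/28588560
Racah Σ t=0..4: t=0:+1/345600 t=1:−1/13824 t=2:+1/5184 t=3:−1/13824 t=4:+1/345600 = 7/129600
⇒ 3j(5 5 6; 0 0 0)² = 80/7293, sgn +1
Racah Σ t=1..4: t=1:−1/207360 t=2:+1/17280 t=3:−1/13824 t=4:+1/103680 = -1/103680
⇒ 3j(5 5 6; 0 2 -2)² = 10/7293, sgn -1
4πI² = N·(3j₀)²·(3jₘ)² = 800/33813
I = -1·√(0.0236595/4π) = -0.04339086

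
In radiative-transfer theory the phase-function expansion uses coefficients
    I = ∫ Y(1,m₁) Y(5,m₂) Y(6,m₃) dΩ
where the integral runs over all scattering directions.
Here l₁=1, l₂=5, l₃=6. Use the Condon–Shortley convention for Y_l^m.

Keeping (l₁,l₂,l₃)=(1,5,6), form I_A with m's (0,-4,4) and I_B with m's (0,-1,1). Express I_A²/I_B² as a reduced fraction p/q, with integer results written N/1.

Same 1,5,6: normalisation and zero-m 3j drop out of the ratio.
A: Δ: 0! 2! 10! / 13! → 1/858; sum: t=0:+1/362880 = 1/362880; 3j²(1 5 6; 0 -4 4) = Δ·Π!·Σ² = 10/429  (sign +1)
B: Δ: 0! 2! 10! / 13! → 1/858; sum: t=0:+1/17280 = 1/17280; 3j²(1 5 6; 0 -1 1) = Δ·Π!·Σ² = 35/858  (sign -1)
I_A²/I_B² = (10/429)/(35/858) = 4/7

4/7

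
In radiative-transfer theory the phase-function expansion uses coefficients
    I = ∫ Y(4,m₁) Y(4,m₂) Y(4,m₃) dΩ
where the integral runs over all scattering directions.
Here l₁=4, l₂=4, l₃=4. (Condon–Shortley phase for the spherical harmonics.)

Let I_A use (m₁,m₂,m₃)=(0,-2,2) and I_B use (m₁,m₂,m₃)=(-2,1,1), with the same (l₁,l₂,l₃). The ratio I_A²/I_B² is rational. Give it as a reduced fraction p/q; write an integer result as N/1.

l's match ⇒ only the (l;m) 3-j factors differ between A and B.
A: triangle coeff Δ(4,4,4) = 1/450450; Σ_t [0,2]: t=0:+1/2304 t=1:−1/216 t=2:+1/384 = -11/6912; (3j)²=11/1638 [(4 4 4; 0 -2 2)], sign=-1
B: triangle coeff Δ(4,4,4) = 1/450450; Σ_t [2,4]: t=2:+1/576 t=3:−1/144 t=4:+1/576 = -1/288; (3j)²=20/1001 [(4 4 4; -2 1 1)], sign=+1
I_A²/I_B² = (11/1638)/(20/1001) = 121/360

121/360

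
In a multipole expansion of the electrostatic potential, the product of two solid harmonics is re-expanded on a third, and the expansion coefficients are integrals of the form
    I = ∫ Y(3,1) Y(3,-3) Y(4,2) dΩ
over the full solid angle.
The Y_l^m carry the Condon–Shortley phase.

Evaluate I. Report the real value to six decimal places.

Checks pass: Σm=0; 10 even; l₃=4∈[0,6].
(2·3+1)(2·3+1)(2·4+1) = 441
Δ: 2! 4! 4! / 11! → 1/34650
sum: t=0:+1/72 t=1:−1/16 t=2:+1/72 = -5/144
3j²(3 3 4; 0 0 0) = Δ·Π!·Σ² = 2/77  (sign -1)
sum: t=0:+1/192 = 1/192
3j²(3 3 4; 1 -3 2) = Δ·Π!·Σ² = 3/77  (sign +1)
combine: 4πI² = 441·2/77·3/77 = 54/121
take √, sign -1: I = -0.18845135

-0.188451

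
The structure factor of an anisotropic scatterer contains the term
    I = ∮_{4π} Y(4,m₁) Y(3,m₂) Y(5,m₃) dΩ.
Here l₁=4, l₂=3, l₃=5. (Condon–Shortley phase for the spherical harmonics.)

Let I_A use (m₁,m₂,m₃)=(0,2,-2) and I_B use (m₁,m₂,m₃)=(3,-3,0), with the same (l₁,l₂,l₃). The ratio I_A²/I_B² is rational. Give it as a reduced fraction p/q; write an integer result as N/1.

4/9

Shared (l₁,l₂,l₃)=(4,3,5): N and (l;000)² cancel in I_A²/I_B².
A: Δ = 2!·6!·4!/13! = 1/180180; Racah Σ t=1..2: t=1:−1/864 t=2:+1/576 = 1/1728; ⇒ 3j(4 3 5; 0 2 -2)² = 5/1287, sgn -1
B: Δ = 2!·6!·4!/13! = 1/180180; Racah Σ t=0..0: t=0:+1/5760 = 1/5760; ⇒ 3j(4 3 5; 3 -3 0)² = 5/572, sgn -1
I_A²/I_B² = (5/1287)/(5/572) = 4/9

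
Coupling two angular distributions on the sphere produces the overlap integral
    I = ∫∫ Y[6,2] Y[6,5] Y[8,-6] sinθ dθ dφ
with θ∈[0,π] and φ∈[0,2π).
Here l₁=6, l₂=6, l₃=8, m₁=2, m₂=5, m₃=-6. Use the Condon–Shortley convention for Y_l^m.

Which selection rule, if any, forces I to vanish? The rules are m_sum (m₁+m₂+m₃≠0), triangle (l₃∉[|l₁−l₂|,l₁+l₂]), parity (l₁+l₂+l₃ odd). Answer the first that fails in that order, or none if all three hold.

Σmᵢ = 1  ✗
l₃∈[|l₁−l₂|,l₁+l₂]=[0,12], have l₃=8
Σlᵢ = 20 ⇒ even

m_sum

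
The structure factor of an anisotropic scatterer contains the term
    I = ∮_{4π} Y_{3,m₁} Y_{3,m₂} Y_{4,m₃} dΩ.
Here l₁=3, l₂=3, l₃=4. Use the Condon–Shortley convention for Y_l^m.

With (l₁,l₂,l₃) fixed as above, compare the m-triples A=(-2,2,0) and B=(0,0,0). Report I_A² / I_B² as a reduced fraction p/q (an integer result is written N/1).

49/36

Same 3,3,4: normalisation and zero-m 3j drop out of the ratio.
A: Δ: 2! 4! 4! / 11! → 1/34650; sum: t=1:−1/576 t=2:+1/72 = 7/576; 3j²(3 3 4; -2 2 0) = Δ·Π!·Σ² = 7/198  (sign +1)
B: Δ: 2! 4! 4! / 11! → 1/34650; sum: t=0:+1/72 t=1:−1/16 t=2:+1/72 = -5/144; 3j²(3 3 4; 0 0 0) = Δ·Π!·Σ² = 2/77  (sign -1)
I_A²/I_B² = (7/198)/(2/77) = 49/36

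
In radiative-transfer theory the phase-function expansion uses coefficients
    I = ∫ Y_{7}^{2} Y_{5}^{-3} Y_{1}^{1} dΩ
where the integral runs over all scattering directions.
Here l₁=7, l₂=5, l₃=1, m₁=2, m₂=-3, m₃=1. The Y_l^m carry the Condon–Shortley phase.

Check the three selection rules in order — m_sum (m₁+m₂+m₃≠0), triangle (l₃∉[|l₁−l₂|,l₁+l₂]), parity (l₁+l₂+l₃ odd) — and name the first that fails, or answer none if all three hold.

triangle

azimuthal sum: 2 − 3 + 1 = 0  ✓
2 ≤ 1 ≤ 12 (triangle on l)  ✗
L = 7 + 5 + 1 = 13 (odd)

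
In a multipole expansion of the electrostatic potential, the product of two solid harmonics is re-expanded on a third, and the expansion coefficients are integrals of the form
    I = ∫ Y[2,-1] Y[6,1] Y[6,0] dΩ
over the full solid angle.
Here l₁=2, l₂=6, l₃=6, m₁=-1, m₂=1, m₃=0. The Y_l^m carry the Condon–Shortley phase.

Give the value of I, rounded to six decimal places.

Rules hold: Σm=0, L=14 even, 4≤6≤8.
N = 5·13·13 = 845
Δ = 2!·2!·10!/15! = 1/90090
Racah Σ t=0..2: t=0:+1/69120 t=1:−1/14400 t=2:+1/69120 = -7/172800
⇒ 3j(2 6 6; 0 0 0)² = 14/715, sgn -1
Racah Σ t=1..2: t=1:−1/34560 t=2:+1/28800 = 1/172800
⇒ 3j(2 6 6; -1 1 0)² = 1/1430, sgn +1
4πI² = N·(3j₀)²·(3jₘ)² = 7/605
I = -1·√(0.0115702/4π) = -0.03034355

-0.030344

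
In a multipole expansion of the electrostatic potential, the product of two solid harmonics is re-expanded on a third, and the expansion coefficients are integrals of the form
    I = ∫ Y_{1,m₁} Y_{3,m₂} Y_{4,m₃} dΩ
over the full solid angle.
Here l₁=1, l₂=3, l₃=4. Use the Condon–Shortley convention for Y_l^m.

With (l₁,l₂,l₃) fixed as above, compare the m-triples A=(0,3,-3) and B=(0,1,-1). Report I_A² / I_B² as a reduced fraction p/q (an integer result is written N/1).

7/15

Shared (l₁,l₂,l₃)=(1,3,4): N and (l;000)² cancel in I_A²/I_B².
A: Δ = 0!·2!·6!/9! = 1/252; Racah Σ t=0..0: t=0:+1/720 = 1/720; ⇒ 3j(1 3 4; 0 3 -3)² = 1/36, sgn -1
B: Δ = 0!·2!·6!/9! = 1/252; Racah Σ t=0..0: t=0:+1/48 = 1/48; ⇒ 3j(1 3 4; 0 1 -1)² = 5/84, sgn -1
I_A²/I_B² = (1/36)/(5/84) = 7/15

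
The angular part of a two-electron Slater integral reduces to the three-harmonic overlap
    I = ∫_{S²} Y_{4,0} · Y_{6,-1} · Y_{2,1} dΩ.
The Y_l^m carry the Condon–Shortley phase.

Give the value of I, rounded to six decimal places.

-0.210395

m-sum 0 ✓  L=12 even ✓  2≤2≤10 ✓
Π(2lᵢ+1) = 9×13×5 = 585
triangle coeff Δ(4,6,2) = 1/6435
Σ_t [4,4]: t=4:+1/2304 = 1/2304
(3j)²=5/143 [(4 6 2; 0 0 0)], sign=+1
Σ_t [4,4]: t=4:+1/3456 = 1/3456
(3j)²=35/1287 [(4 6 2; 0 -1 1)], sign=-1
⇒ 4πI² = 875/1573
I = (-1)√(875/1573/(4π)) = -0.21039467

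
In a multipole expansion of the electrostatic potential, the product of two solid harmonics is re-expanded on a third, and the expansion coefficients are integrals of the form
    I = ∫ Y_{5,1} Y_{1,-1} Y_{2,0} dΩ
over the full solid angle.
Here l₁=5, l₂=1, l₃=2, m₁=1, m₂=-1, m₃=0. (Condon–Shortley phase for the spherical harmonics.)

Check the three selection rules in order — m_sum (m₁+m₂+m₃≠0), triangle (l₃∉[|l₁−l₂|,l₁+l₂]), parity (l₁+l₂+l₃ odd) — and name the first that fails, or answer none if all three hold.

triangle

Σmᵢ = 0  ✓
l₃∈[|l₁−l₂|,l₁+l₂]=[4,6], have l₃=2  ✗
Σlᵢ = 8 ⇒ even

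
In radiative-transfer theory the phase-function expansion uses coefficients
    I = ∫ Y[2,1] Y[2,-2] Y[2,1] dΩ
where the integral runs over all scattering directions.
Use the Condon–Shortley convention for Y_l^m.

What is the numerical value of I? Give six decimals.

0.220728

Checks pass: Σm=0; 6 even; l₃=2∈[0,4].
(2·2+1)(2·2+1)(2·2+1) = 125
Δ: 2! 2! 2! / 7! → 1/630
sum: t=0:+1/8 t=1:−1/1 t=2:+1/8 = -3/4
3j²(2 2 2; 0 0 0) = Δ·Π!·Σ² = 2/35  (sign -1)
sum: t=0:+1/4 = 1/4
3j²(2 2 2; 1 -2 1) = Δ·Π!·Σ² = 3/35  (sign -1)
combine: 4πI² = 125·2/35·3/35 = 30/49
take √, sign +1: I = 0.22072812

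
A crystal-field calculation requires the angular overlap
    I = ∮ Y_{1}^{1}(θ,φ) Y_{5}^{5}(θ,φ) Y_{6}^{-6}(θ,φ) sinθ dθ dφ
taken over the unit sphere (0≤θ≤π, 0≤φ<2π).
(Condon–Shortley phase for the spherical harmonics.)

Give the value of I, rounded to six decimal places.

0.331940

Checks pass: Σm=0; 12 even; l₃=6∈[4,6].
(2·1+1)(2·5+1)(2·6+1) = 429
Δ: 0! 2! 10! / 13! → 1/858
sum: t=0:+1/14400 = 1/14400
3j²(1 5 6; 0 0 0) = Δ·Π!·Σ² = 6/143  (sign +1)
sum: t=0:+1/7257600 = 1/7257600
3j²(1 5 6; 1 5 -6) = Δ·Π!·Σ² = 1/13  (sign +1)
combine: 4πI² = 429·6/143·1/13 = 18/13
take √, sign +1: I = 0.33194004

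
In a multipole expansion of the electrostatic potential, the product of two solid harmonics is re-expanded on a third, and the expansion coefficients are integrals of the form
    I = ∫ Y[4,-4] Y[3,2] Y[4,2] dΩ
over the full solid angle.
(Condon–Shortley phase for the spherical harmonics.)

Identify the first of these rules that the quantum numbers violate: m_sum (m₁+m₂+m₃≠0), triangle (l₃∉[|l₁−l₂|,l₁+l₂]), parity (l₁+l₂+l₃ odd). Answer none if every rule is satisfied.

parity

m₁+m₂+m₃ = -4 + 2 + 2 = 0  ✓
triangle: |4−3|=1 ≤ l₃=4 ≤ 4+3=7  ✓
parity: l₁+l₂+l₃ = 11 is odd  ✗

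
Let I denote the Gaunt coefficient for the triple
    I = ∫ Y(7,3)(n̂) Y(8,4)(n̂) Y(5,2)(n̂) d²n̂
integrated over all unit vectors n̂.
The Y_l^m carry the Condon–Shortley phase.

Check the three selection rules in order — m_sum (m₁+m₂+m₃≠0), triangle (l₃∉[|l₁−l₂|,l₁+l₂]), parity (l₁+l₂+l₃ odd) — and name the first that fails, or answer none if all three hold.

m_sum

azimuthal sum: 3 + 4 + 2 = 9  ✗
1 ≤ 5 ≤ 15 (triangle on l)
L = 7 + 8 + 5 = 20 (even)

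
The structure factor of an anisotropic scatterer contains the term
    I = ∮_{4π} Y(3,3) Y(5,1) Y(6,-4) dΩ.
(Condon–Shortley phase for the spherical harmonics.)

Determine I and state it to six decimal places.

-0.190675

m-sum 0 ✓  L=14 even ✓  2≤6≤8 ✓
Π(2lᵢ+1) = 7×11×13 = 1001
triangle coeff Δ(3,5,6) = 1/675675
Σ_t [0,2]: t=0:+1/8640 t=1:−1/2304 t=2:+1/8640 = -7/34560
(3j)²=7/429 [(3 5 6; 0 0 0)], sign=-1
Σ_t [0,0]: t=0:+1/69120 = 1/69120
(3j)²=4/143 [(3 5 6; 3 1 -4)], sign=+1
⇒ 4πI² = 196/429
I = (-1)√(196/429/(4π)) = -0.19067531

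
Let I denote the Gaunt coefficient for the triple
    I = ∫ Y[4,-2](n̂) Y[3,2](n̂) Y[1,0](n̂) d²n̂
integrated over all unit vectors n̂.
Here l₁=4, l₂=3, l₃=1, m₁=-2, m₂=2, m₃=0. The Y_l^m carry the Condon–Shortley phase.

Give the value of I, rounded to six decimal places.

0.213244

Rules hold: Σm=0, L=8 even, 1≤1≤7.
N = 9·7·3 = 189
Δ = 6!·2!·0!/9! = 1/252
Racah Σ t=3..3: t=3:−1/36 = -1/36
⇒ 3j(4 3 1; 0 0 0)² = 4/63, sgn +1
Racah Σ t=5..5: t=5:−1/120 = -1/120
⇒ 3j(4 3 1; -2 2 0)² = 1/21, sgn +1
4πI² = N·(3j₀)²·(3jₘ)² = 4/7
I = +1·√(0.571429/4π) = 0.21324362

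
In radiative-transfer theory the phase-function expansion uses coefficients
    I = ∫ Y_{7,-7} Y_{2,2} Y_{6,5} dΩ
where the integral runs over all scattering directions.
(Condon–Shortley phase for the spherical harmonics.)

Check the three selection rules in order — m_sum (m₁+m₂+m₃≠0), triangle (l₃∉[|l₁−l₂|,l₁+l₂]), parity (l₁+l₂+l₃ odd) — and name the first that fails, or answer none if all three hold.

parity

Σmᵢ = 0  ✓
l₃∈[|l₁−l₂|,l₁+l₂]=[5,9], have l₃=6  ✓
Σlᵢ = 15 ⇒ odd  ✗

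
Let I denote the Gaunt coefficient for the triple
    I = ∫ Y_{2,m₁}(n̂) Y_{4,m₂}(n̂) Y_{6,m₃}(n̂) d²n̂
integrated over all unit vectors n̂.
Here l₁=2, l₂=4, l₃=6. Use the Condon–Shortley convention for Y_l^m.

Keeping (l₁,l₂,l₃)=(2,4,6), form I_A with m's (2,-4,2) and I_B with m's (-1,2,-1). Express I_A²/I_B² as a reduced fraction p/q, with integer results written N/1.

Same 2,4,6: normalisation and zero-m 3j drop out of the ratio.
A: Δ: 0! 4! 8! / 13! → 1/6435; sum: t=0:+1/967680 = 1/967680; 3j²(2 4 6; 2 -4 2) = Δ·Π!·Σ² = 1/6435  (sign +1)
B: Δ: 0! 4! 8! / 13! → 1/6435; sum: t=0:+1/8640 = 1/8640; 3j²(2 4 6; -1 2 -1) = Δ·Π!·Σ² = 14/1287  (sign -1)
I_A²/I_B² = (1/6435)/(14/1287) = 1/70

1/70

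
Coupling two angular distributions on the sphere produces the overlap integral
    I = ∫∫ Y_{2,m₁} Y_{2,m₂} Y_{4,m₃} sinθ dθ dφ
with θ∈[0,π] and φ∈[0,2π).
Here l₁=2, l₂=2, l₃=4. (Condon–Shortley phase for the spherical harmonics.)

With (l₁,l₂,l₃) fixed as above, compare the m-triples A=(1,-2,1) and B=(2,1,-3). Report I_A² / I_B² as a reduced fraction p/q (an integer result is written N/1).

1/7

Same 2,2,4: normalisation and zero-m 3j drop out of the ratio.
A: Δ: 0! 4! 4! / 9! → 1/630; sum: t=0:+1/144 = 1/144; 3j²(2 2 4; 1 -2 1) = Δ·Π!·Σ² = 1/126  (sign -1)
B: Δ: 0! 4! 4! / 9! → 1/630; sum: t=0:+1/144 = 1/144; 3j²(2 2 4; 2 1 -3) = Δ·Π!·Σ² = 1/18  (sign -1)
I_A²/I_B² = (1/126)/(1/18) = 1/7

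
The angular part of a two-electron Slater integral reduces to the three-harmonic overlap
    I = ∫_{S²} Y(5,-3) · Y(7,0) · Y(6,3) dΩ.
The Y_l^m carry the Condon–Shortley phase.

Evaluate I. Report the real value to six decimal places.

0.061731

Rules hold: Σm=0, L=18 even, 2≤6≤12.
N = 11·15·13 = 2145
Δ = 6!·4!·8!/19! = 1/174594420
Racah Σ t=1..5: t=1:−1/4147200 t=2:+1/207360 t=3:−1/82944 t=4:+1/207360 t=5:−1/4147200 = -1/345600
⇒ 3j(5 7 6; 0 0 0)² = 420/46189, sgn -1
Racah Σ t=4..6: t=4:+1/829440 t=5:−1/1036800 t=6:+1/14515200 = 1/3225600
⇒ 3j(5 7 6; -3 0 3)² = 567/230945, sgn -1
4πI² = N·(3j₀)²·(3jₘ)² = 714420/14919047
I = +1·√(0.0478864/4π) = 0.06173072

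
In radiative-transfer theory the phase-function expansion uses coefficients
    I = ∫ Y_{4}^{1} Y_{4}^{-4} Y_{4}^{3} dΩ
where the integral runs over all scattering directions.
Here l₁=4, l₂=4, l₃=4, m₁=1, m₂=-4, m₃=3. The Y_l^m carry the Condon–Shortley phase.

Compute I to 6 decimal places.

-0.168431

m-sum 0 ✓  L=12 even ✓  0≤4≤8 ✓
Π(2lᵢ+1) = 9×9×9 = 729
triangle coeff Δ(4,4,4) = 1/450450
Σ_t [0,4]: t=0:+1/13824 t=1:−1/216 t=2:+1/64 t=3:−1/216 t=4:+1/13824 = 5/768
(3j)²=18/1001 [(4 4 4; 0 0 0)], sign=+1
Σ_t [0,0]: t=0:+1/3456 = 1/3456
(3j)²=35/1287 [(4 4 4; 1 -4 3)], sign=-1
⇒ 4πI² = 7290/20449
I = (-1)√(7290/20449/(4π)) = -0.16843130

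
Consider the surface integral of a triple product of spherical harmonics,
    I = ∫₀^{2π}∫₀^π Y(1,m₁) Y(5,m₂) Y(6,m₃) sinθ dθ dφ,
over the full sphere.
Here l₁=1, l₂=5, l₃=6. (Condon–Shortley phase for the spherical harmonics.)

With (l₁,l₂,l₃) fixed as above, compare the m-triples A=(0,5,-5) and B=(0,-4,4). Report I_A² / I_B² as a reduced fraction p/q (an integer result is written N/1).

l's match ⇒ only the (l;m) 3-j factors differ between A and B.
A: triangle coeff Δ(1,5,6) = 1/858; Σ_t [0,0]: t=0:+1/3628800 = 1/3628800; (3j)²=1/78 [(1 5 6; 0 5 -5)], sign=-1
B: triangle coeff Δ(1,5,6) = 1/858; Σ_t [0,0]: t=0:+1/362880 = 1/362880; (3j)²=10/429 [(1 5 6; 0 -4 4)], sign=+1
I_A²/I_B² = (1/78)/(10/429) = 11/20

11/20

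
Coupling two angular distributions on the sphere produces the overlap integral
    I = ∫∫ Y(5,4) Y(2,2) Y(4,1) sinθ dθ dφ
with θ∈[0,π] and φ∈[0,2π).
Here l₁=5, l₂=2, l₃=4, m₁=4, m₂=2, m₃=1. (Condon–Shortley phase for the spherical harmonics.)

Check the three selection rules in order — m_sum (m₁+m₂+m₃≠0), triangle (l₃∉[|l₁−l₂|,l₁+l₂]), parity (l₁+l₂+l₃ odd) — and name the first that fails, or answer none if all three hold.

m_sum

Σmᵢ = 7  ✗
l₃∈[|l₁−l₂|,l₁+l₂]=[3,7], have l₃=4
Σlᵢ = 11 ⇒ odd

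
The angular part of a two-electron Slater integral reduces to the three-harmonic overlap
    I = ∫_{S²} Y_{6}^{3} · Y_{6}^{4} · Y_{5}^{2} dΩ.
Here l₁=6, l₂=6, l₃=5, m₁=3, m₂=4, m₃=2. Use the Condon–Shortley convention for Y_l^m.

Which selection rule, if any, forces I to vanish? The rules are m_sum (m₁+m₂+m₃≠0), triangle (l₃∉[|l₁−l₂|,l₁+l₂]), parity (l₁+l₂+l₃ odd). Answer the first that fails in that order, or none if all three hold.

Σmᵢ = 9  ✗
l₃∈[|l₁−l₂|,l₁+l₂]=[0,12], have l₃=5
Σlᵢ = 17 ⇒ odd

m_sum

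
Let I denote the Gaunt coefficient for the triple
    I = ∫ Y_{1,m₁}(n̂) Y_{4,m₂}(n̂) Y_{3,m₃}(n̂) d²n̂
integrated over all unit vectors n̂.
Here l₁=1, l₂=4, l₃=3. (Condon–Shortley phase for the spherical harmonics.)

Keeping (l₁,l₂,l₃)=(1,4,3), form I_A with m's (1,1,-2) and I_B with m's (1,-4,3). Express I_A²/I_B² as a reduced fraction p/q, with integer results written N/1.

3/28

Shared (l₁,l₂,l₃)=(1,4,3): N and (l;000)² cancel in I_A²/I_B².
A: Δ = 2!·0!·6!/9! = 1/252; Racah Σ t=0..0: t=0:+1/240 = 1/240; ⇒ 3j(1 4 3; 1 1 -2)² = 1/84, sgn -1
B: Δ = 2!·0!·6!/9! = 1/252; Racah Σ t=0..0: t=0:+1/1440 = 1/1440; ⇒ 3j(1 4 3; 1 -4 3)² = 1/9, sgn +1
I_A²/I_B² = (1/84)/(1/9) = 3/28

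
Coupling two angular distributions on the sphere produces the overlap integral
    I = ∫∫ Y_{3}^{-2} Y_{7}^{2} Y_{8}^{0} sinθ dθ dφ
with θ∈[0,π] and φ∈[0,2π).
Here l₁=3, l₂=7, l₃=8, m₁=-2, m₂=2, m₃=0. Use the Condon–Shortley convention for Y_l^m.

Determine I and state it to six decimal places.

Checks pass: Σm=0; 18 even; l₃=8∈[4,10].
(2·3+1)(2·7+1)(2·8+1) = 1785
Δ: 2! 4! 12! / 19! → 1/5290740
sum: t=0:+1/7257600 t=1:−1/2073600 t=2:+1/7257600 = -1/4838400
3j²(3 7 8; 0 0 0) = Δ·Π!·Σ² = 252/20995  (sign -1)
sum: t=1:−1/23224320 t=2:+1/7257600 = 11/116121600
3j²(3 7 8; -2 2 0) = Δ·Π!·Σ² = 121/8398  (sign +1)
combine: 4πI² = 1785·252/20995·121/8398 = 320166/1037153
take √, sign -1: I = -0.15673329

-0.156733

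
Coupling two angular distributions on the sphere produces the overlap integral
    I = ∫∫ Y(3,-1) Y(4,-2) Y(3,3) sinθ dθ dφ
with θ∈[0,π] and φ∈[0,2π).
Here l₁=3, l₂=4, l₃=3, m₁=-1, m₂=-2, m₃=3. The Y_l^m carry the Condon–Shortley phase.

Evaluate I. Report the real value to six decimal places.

-0.188451

Checks pass: Σm=0; 10 even; l₃=3∈[1,7].
(2·3+1)(2·4+1)(2·3+1) = 441
Δ: 4! 2! 4! / 11! → 1/34650
sum: t=1:−1/72 t=2:+1/16 t=3:−1/72 = 5/144
3j²(3 4 3; 0 0 0) = Δ·Π!·Σ² = 2/77  (sign -1)
sum: t=2:+1/192 = 1/192
3j²(3 4 3; -1 -2 3) = Δ·Π!·Σ² = 3/77  (sign +1)
combine: 4πI² = 441·2/77·3/77 = 54/121
take √, sign -1: I = -0.18845135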